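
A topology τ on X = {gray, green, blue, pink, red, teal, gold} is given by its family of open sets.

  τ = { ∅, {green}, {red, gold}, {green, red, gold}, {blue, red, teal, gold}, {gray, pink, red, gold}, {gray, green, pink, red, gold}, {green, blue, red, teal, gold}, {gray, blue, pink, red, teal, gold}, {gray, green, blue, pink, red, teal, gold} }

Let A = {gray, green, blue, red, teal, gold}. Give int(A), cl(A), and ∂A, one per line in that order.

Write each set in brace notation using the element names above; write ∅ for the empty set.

int(A) = {green, blue, red, teal, gold}
cl(A)  = {gray, green, blue, pink, red, teal, gold}
∂A     = {gray, pink}

opens ⊆ A: ∅, {green}, {red, gold}, {green, red, gold}, {blue, red, teal, gold}, {green, blue, red, teal, gold}; union → int = {green, blue, red, teal, gold}
complement {pink}; its interior ∅; cl(A) = X∖∅ = {gray, green, blue, pink, red, teal, gold}
boundary = {gray, green, blue, pink, red, teal, gold} ∖ {green, blue, red, teal, gold} = {gray, pink}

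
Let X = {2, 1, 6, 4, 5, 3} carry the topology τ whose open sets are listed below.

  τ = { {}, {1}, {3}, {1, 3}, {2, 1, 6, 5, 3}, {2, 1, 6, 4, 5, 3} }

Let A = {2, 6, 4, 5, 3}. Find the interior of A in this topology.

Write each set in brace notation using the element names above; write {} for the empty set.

U open, U⊆A: {}, {3}. int(A) = ⋃ = {3}

{3}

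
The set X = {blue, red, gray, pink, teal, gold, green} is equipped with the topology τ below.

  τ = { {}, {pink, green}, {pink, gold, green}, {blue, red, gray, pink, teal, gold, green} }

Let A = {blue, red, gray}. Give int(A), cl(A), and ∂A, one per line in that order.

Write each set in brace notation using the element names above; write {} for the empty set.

opens ⊆ A: {}; union → int = {}
complement {pink, teal, gold, green}; its interior {pink, gold, green}; cl(A) = X∖{pink, gold, green} = {blue, red, gray, teal}
boundary = {blue, red, gray, teal} ∖ {} = {blue, red, gray, teal}

int(A) = {}
cl(A)  = {blue, red, gray, teal}
∂A     = {blue, red, gray, teal}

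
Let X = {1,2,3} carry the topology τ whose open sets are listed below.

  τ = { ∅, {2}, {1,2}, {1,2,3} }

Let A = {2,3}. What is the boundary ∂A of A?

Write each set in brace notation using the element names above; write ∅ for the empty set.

{1,3}

interior: largest open inside A is {2} (from ∅, {2})
cl via duality: int({1}) = ∅, so X∖∅ = {1,2,3}
cl∖int = {1,3}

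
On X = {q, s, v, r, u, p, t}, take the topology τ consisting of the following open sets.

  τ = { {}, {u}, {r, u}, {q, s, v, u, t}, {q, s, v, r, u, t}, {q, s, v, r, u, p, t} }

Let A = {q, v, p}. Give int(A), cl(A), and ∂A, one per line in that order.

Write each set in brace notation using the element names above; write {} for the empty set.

opens ⊆ A: {}; union → int = {}
complement {s, r, u, t}; its interior {r, u}; cl(A) = X∖{r, u} = {q, s, v, p, t}
boundary = {q, s, v, p, t} ∖ {} = {q, s, v, p, t}

int(A) = {}
cl(A)  = {q, s, v, p, t}
∂A     = {q, s, v, p, t}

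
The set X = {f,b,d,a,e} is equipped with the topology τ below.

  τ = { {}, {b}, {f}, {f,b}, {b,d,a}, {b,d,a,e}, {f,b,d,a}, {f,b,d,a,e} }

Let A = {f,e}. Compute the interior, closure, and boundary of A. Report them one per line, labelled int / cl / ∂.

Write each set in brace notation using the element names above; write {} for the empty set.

opens ⊆ A: {}, {f}; union → int = {f}
complement {b,d,a}; its interior {b,d,a}; cl(A) = X∖{b,d,a} = {f,e}
boundary = {f,e} ∖ {f} = {e}

int(A) = {f}
cl(A)  = {f,e}
∂A     = {e}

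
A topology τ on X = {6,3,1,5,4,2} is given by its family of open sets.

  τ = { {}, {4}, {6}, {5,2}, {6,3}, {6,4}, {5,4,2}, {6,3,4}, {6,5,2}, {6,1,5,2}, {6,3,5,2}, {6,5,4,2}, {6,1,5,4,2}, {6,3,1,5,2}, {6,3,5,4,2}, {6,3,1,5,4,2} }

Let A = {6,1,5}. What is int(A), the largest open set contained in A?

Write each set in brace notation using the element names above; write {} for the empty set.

open subsets of A: {}, {6}; so int(A) = {6}

{6}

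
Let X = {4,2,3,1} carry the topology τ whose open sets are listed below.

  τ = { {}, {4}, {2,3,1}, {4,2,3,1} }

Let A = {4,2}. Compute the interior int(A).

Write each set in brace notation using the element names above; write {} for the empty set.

{4}

open subsets of A: {}, {4}; so int(A) = {4}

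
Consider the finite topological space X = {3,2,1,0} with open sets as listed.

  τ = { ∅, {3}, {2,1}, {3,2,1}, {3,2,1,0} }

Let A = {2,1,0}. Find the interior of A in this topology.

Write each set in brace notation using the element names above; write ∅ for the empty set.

{2,1}

opens ⊆ A: ∅, {2,1}; union → int = {2,1}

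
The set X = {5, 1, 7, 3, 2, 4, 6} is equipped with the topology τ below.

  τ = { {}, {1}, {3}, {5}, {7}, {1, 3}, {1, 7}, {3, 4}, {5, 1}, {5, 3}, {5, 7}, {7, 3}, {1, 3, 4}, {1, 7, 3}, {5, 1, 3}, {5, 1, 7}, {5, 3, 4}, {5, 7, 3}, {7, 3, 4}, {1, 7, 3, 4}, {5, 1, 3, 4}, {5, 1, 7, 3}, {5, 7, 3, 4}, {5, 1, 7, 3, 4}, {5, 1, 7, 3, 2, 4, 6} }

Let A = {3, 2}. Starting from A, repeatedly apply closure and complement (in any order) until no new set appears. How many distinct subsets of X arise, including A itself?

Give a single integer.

closure: X∖int(X∖A) = X∖{5, 1, 7} = {3, 2, 4, 6}
Let k=closure and c=complement:
  1. A     = {3, 2}
  2. kA    = {3, 2, 4, 6}
  3. cA    = {5, 1, 7, 4, 6}
  4. ckA   = {5, 1, 7}
  5. kcA   = {5, 1, 7, 2, 4, 6}
  6. kckA  = {5, 1, 7, 2, 6}
  7. ckcA  = {3}
  8. ckckA = {3, 4}
— saturated at 8

8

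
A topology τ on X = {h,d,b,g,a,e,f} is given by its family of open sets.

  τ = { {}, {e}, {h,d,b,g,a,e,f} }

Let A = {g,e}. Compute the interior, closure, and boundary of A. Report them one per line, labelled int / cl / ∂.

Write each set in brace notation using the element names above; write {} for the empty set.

opens ⊆ A: {}, {e}; union → int = {e}
complement {h,d,b,a,f}; its interior {}; cl(A) = X∖{} = {h,d,b,g,a,e,f}
boundary = {h,d,b,g,a,e,f} ∖ {e} = {h,d,b,g,a,f}

int(A) = {e}
cl(A)  = {h,d,b,g,a,e,f}
∂A     = {h,d,b,g,a,f}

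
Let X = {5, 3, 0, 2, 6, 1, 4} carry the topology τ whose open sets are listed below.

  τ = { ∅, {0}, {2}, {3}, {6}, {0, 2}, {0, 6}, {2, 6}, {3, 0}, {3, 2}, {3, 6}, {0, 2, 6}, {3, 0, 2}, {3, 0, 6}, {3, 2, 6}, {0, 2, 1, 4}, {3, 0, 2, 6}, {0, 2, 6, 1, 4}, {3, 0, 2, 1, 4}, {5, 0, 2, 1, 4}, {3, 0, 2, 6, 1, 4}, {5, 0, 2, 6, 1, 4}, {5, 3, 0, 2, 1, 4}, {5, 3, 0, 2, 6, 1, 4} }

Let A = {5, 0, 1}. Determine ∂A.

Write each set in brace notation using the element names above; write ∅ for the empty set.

open subsets of A: ∅, {0}; so int(A) = {0}
closure: X∖int(X∖A) = X∖{3, 2, 6} = {5, 0, 1, 4}
∂A = {5, 0, 1, 4} minus {0} = {5, 1, 4}

{5, 1, 4}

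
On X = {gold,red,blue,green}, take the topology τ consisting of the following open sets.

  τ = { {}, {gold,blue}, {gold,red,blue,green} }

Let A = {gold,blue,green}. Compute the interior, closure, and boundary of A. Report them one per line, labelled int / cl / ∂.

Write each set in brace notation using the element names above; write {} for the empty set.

int(A) = {gold,blue}
cl(A)  = {gold,red,blue,green}
∂A     = {red,green}

open subsets of A: {}, {gold,blue}; so int(A) = {gold,blue}
closure: X∖int(X∖A) = X∖{} = {gold,red,blue,green}
∂A = {gold,red,blue,green} minus {gold,blue} = {red,green}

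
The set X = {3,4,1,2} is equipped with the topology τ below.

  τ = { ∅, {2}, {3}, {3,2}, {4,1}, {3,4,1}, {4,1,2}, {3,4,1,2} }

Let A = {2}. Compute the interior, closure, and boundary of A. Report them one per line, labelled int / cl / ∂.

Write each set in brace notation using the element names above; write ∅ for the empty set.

int(A) = {2}
cl(A)  = {2}
∂A     = ∅

opens ⊆ A: ∅, {2}; union → int = {2}
complement {3,4,1}; its interior {3,4,1}; cl(A) = X∖{3,4,1} = {2}
boundary = {2} ∖ {2} = ∅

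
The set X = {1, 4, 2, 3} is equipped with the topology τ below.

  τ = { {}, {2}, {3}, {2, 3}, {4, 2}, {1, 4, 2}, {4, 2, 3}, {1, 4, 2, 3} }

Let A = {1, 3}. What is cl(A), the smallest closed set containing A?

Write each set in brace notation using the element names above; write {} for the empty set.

{1, 3}

cl via duality: int({4, 2}) = {4, 2}, so X∖{4, 2} = {1, 3}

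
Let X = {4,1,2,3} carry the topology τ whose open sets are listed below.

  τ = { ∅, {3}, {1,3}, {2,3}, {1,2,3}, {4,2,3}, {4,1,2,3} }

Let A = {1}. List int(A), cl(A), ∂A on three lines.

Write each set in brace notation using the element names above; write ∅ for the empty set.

int(A) = ∅
cl(A)  = {1}
∂A     = {1}

U open, U⊆A: ∅. int(A) = ⋃ = ∅
X∖A={4,2,3}, int(X∖A)={4,2,3}, hence cl(A)={1}
∂A: remove int from cl → {1}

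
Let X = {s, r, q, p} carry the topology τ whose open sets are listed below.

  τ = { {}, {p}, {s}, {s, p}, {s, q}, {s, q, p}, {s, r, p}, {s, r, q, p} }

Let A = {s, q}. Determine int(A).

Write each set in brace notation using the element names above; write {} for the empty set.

{s, q}

opens ⊆ A: {}, {s}, {s, q}; union → int = {s, q}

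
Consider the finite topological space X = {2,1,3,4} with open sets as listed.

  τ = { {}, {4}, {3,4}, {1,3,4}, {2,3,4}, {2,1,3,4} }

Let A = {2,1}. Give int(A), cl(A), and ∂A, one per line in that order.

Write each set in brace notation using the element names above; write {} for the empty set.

int(A) = {}
cl(A)  = {2,1}
∂A     = {2,1}

open subsets of A: {}; so int(A) = {}
closure: X∖int(X∖A) = X∖{3,4} = {2,1}
∂A = {2,1} minus {} = {2,1}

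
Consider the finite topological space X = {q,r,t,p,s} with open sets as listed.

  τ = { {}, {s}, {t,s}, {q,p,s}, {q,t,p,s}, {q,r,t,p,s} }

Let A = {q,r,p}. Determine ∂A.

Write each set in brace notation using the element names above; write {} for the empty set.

U open, U⊆A: {}. int(A) = ⋃ = {}
X∖A={t,s}, int(X∖A)={t,s}, hence cl(A)={q,r,p}
∂A: remove int from cl → {q,r,p}

{q,r,p}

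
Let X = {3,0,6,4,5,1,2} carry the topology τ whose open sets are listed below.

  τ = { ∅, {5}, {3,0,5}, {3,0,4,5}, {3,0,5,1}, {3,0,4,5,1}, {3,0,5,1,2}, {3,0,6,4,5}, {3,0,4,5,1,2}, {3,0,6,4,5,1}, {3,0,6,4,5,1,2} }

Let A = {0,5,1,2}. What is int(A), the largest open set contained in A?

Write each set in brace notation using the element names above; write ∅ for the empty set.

opens ⊆ A: ∅, {5}; union → int = {5}

{5}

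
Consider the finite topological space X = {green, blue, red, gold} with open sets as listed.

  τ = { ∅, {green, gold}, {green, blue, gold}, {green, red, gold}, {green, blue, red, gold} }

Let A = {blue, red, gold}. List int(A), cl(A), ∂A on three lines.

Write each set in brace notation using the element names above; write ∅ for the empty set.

int(A) = ∅
cl(A)  = {green, blue, red, gold}
∂A     = {green, blue, red, gold}

U open, U⊆A: ∅. int(A) = ⋃ = ∅
X∖A={green}, int(X∖A)=∅, hence cl(A)={green, blue, red, gold}
∂A: remove int from cl → {green, blue, red, gold}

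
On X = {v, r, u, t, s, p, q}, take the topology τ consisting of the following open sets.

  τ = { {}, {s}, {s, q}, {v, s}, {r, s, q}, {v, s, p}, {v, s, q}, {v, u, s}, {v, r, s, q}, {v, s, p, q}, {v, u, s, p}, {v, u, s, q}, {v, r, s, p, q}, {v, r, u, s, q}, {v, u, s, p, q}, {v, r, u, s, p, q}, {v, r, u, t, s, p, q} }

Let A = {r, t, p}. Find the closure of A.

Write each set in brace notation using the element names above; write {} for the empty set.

X∖A={v, u, s, q}, int(X∖A)={v, u, s, q}, hence cl(A)={r, t, p}

{r, t, p}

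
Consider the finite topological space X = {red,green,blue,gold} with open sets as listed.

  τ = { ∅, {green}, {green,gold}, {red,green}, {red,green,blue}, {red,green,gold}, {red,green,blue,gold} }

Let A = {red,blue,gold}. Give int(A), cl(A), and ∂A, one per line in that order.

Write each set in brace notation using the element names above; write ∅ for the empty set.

opens ⊆ A: ∅; union → int = ∅
complement {green}; its interior {green}; cl(A) = X∖{green} = {red,blue,gold}
boundary = {red,blue,gold} ∖ ∅ = {red,blue,gold}

int(A) = ∅
cl(A)  = {red,blue,gold}
∂A     = {red,blue,gold}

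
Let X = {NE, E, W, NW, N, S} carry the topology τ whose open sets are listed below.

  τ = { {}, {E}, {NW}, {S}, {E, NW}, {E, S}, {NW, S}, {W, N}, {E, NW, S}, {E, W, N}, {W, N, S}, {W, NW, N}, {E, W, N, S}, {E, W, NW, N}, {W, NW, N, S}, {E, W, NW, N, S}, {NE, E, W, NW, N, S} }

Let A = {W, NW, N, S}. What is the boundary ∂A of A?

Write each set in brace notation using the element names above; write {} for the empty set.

{NE}

opens ⊆ A: {}, {S}, {NW}, {NW, S}, {W, N}, {W, N, S}, {W, NW, N}, {W, NW, N, S}; union → int = {W, NW, N, S}
complement {NE, E}; its interior {E}; cl(A) = X∖{E} = {NE, W, NW, N, S}
boundary = {NE, W, NW, N, S} ∖ {W, NW, N, S} = {NE}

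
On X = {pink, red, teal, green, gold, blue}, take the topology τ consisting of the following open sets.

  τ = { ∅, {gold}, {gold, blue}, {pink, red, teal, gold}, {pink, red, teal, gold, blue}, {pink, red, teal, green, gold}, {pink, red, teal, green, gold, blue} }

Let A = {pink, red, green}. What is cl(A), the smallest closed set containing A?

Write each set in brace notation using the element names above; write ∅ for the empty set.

{pink, red, teal, green}

X∖A={teal, gold, blue}, int(X∖A)={gold, blue}, hence cl(A)={pink, red, teal, green}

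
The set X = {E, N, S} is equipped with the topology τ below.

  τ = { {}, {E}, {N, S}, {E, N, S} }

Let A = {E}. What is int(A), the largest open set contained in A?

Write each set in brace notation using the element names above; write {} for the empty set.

U open, U⊆A: {}, {E}. int(A) = ⋃ = {E}

{E}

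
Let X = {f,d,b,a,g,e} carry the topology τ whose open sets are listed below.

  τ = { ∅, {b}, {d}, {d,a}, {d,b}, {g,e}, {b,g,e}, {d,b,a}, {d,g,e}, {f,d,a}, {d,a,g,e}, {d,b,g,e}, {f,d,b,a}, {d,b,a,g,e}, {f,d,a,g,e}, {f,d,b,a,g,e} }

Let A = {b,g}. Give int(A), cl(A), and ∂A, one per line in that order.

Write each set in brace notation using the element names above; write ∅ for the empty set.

int(A) = {b}
cl(A)  = {b,g,e}
∂A     = {g,e}

interior: largest open inside A is {b} (from ∅, {b})
cl via duality: int({f,d,a,e}) = {f,d,a}, so X∖{f,d,a} = {b,g,e}
cl∖int = {g,e}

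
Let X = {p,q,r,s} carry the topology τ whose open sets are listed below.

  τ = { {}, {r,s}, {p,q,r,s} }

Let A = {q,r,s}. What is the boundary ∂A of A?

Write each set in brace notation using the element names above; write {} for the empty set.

open subsets of A: {}, {r,s}; so int(A) = {r,s}
closure: X∖int(X∖A) = X∖{} = {p,q,r,s}
∂A = {p,q,r,s} minus {r,s} = {p,q}

{p,q}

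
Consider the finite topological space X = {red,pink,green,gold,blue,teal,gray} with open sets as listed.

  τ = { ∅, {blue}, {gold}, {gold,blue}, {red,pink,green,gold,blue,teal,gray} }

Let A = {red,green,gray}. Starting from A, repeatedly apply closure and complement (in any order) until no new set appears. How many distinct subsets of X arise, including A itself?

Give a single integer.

complement {pink,gold,blue,teal}; its interior {gold,blue}; cl(A) = X∖{gold,blue} = {red,pink,green,teal,gray}
With k = closure, c = complement:
  1. A     = {red,green,gray}
  2. kA    = {red,pink,green,teal,gray}
  3. cA    = {pink,gold,blue,teal}
  4. ckA   = {gold,blue}
  5. kcA   = {red,pink,green,gold,blue,teal,gray}
  6. ckcA  = ∅
k, c of each give nothing new

6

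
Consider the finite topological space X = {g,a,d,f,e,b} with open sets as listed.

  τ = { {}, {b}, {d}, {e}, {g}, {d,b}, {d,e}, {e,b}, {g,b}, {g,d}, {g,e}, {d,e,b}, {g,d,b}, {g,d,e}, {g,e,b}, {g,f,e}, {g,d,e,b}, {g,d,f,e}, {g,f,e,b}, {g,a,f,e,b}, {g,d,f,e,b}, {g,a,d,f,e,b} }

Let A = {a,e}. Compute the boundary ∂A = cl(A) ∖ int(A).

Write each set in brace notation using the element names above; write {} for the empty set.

interior: largest open inside A is {e} (from {}, {e})
cl via duality: int({g,d,f,b}) = {g,d,b}, so X∖{g,d,b} = {a,f,e}
cl∖int = {a,f}

{a,f}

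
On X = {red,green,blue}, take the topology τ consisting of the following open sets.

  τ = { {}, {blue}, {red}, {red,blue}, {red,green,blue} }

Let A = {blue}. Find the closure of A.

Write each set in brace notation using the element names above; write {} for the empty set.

complement {red,green}; its interior {red}; cl(A) = X∖{red} = {green,blue}

{green,blue}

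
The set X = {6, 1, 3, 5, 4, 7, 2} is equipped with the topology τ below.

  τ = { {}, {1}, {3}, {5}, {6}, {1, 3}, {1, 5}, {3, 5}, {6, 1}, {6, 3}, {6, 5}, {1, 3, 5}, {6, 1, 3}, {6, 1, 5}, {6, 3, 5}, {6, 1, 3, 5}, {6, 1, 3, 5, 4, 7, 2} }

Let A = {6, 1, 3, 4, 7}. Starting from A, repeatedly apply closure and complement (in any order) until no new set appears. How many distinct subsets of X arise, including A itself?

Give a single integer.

cl via duality: int({5, 2}) = {5}, so X∖{5} = {6, 1, 3, 4, 7, 2}
Write k for closure, c for complement:
  1. A     = {6, 1, 3, 4, 7}
  2. kA    = {6, 1, 3, 4, 7, 2}
  3. cA    = {5, 2}
  4. ckA   = {5}
  5. kcA   = {5, 4, 7, 2}
  6. ckcA  = {6, 1, 3}
applying k or c yields no new set

6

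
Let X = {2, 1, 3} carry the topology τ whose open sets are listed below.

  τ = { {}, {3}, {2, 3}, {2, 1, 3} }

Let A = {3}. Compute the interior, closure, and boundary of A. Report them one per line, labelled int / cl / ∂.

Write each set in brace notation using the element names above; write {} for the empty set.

int(A) = {3}
cl(A)  = {2, 1, 3}
∂A     = {2, 1}

opens ⊆ A: {}, {3}; union → int = {3}
complement {2, 1}; its interior {}; cl(A) = X∖{} = {2, 1, 3}
boundary = {2, 1, 3} ∖ {3} = {2, 1}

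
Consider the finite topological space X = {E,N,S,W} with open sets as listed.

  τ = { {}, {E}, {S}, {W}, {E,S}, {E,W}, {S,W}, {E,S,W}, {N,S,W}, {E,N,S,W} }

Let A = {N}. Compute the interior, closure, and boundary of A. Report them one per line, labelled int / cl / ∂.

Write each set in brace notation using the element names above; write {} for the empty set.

opens ⊆ A: {}; union → int = {}
complement {E,S,W}; its interior {E,S,W}; cl(A) = X∖{E,S,W} = {N}
boundary = {N} ∖ {} = {N}

int(A) = {}
cl(A)  = {N}
∂A     = {N}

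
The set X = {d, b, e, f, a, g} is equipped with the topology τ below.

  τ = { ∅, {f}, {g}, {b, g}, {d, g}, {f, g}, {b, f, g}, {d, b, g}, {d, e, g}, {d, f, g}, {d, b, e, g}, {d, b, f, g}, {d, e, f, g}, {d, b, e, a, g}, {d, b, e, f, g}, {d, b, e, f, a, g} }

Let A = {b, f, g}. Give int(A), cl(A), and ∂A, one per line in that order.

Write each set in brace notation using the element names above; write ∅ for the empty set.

int(A) = {b, f, g}
cl(A)  = {d, b, e, f, a, g}
∂A     = {d, e, a}

open subsets of A: ∅, {f}, {g}, {b, g}, {f, g}, {b, f, g}; so int(A) = {b, f, g}
closure: X∖int(X∖A) = X∖∅ = {d, b, e, f, a, g}
∂A = {d, b, e, f, a, g} minus {b, f, g} = {d, e, a}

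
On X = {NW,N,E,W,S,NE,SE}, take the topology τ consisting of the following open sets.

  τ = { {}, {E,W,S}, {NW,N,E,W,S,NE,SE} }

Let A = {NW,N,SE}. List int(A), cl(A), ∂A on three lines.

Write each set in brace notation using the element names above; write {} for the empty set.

open subsets of A: {}; so int(A) = {}
closure: X∖int(X∖A) = X∖{E,W,S} = {NW,N,NE,SE}
∂A = {NW,N,NE,SE} minus {} = {NW,N,NE,SE}

int(A) = {}
cl(A)  = {NW,N,NE,SE}
∂A     = {NW,N,NE,SE}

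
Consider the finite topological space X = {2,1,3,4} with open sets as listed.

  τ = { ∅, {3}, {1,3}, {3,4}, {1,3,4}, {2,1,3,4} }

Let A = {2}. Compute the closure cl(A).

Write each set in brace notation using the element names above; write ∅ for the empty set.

{2}

X∖A={1,3,4}, int(X∖A)={1,3,4}, hence cl(A)={2}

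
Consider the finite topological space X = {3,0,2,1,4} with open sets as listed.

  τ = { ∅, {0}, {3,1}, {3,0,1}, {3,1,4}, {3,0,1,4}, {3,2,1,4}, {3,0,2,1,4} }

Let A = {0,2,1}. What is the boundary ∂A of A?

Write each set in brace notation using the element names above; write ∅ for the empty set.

opens ⊆ A: ∅, {0}; union → int = {0}
complement {3,4}; its interior ∅; cl(A) = X∖∅ = {3,0,2,1,4}
boundary = {3,0,2,1,4} ∖ {0} = {3,2,1,4}

{3,2,1,4}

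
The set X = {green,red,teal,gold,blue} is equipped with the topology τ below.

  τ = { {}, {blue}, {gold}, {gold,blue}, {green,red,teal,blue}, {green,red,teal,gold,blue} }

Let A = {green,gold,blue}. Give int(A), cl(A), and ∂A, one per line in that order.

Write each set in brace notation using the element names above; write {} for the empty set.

opens ⊆ A: {}, {gold}, {blue}, {gold,blue}; union → int = {gold,blue}
complement {red,teal}; its interior {}; cl(A) = X∖{} = {green,red,teal,gold,blue}
boundary = {green,red,teal,gold,blue} ∖ {gold,blue} = {green,red,teal}

int(A) = {gold,blue}
cl(A)  = {green,red,teal,gold,blue}
∂A     = {green,red,teal}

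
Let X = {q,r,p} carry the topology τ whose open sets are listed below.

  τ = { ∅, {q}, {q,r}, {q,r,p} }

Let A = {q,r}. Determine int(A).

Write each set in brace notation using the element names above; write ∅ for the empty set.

open subsets of A: ∅, {q}, {q,r}; so int(A) = {q,r}

{q,r}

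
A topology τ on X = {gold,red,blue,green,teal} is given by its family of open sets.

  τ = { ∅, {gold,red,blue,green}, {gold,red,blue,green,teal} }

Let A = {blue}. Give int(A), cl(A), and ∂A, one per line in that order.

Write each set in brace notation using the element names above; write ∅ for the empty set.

open subsets of A: ∅; so int(A) = ∅
closure: X∖int(X∖A) = X∖∅ = {gold,red,blue,green,teal}
∂A = {gold,red,blue,green,teal} minus ∅ = {gold,red,blue,green,teal}

int(A) = ∅
cl(A)  = {gold,red,blue,green,teal}
∂A     = {gold,red,blue,green,teal}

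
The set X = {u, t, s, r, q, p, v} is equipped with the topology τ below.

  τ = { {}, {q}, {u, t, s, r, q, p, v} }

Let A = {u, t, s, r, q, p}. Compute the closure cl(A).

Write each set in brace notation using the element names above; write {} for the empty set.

closure: X∖int(X∖A) = X∖{} = {u, t, s, r, q, p, v}

{u, t, s, r, q, p, v}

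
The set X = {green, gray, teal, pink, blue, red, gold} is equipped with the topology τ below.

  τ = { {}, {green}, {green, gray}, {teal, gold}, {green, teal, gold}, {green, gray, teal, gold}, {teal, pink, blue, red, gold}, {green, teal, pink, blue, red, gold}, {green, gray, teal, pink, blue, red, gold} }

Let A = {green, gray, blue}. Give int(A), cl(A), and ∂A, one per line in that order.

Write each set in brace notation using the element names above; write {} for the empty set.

U open, U⊆A: {}, {green}, {green, gray}. int(A) = ⋃ = {green, gray}
X∖A={teal, pink, red, gold}, int(X∖A)={teal, gold}, hence cl(A)={green, gray, pink, blue, red}
∂A: remove int from cl → {pink, blue, red}

int(A) = {green, gray}
cl(A)  = {green, gray, pink, blue, red}
∂A     = {pink, blue, red}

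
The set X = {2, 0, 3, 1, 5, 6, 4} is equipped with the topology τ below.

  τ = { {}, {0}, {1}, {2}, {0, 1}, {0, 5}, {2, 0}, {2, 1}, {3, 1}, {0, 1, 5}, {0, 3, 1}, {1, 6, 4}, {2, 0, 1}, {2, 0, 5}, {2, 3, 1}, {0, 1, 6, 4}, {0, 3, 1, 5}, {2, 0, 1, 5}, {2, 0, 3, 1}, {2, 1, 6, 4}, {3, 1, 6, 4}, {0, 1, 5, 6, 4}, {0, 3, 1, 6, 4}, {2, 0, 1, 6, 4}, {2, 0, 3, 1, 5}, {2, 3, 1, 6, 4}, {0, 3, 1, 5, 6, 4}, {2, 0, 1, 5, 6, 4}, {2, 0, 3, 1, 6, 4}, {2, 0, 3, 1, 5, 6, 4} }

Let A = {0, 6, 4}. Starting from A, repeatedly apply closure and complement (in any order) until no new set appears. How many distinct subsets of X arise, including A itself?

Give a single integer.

X∖A={2, 3, 1, 5}, int(X∖A)={2, 3, 1}, hence cl(A)={0, 5, 6, 4}
Orbit (k=closure, c=complement):
  1. A     = {0, 6, 4}
  2. kA    = {0, 5, 6, 4}
  3. cA    = {2, 3, 1, 5}
  4. ckA   = {2, 3, 1}
  5. kcA   = {2, 3, 1, 5, 6, 4}
  6. kckA  = {2, 3, 1, 6, 4}
  7. ckcA  = {0}
  8. ckckA = {0, 5}
(closed under both — stop)

8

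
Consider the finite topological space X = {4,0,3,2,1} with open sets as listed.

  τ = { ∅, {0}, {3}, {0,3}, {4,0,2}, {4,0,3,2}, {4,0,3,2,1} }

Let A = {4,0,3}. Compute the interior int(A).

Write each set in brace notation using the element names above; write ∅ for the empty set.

open subsets of A: ∅, {0}, {3}, {0,3}; so int(A) = {0,3}

{0,3}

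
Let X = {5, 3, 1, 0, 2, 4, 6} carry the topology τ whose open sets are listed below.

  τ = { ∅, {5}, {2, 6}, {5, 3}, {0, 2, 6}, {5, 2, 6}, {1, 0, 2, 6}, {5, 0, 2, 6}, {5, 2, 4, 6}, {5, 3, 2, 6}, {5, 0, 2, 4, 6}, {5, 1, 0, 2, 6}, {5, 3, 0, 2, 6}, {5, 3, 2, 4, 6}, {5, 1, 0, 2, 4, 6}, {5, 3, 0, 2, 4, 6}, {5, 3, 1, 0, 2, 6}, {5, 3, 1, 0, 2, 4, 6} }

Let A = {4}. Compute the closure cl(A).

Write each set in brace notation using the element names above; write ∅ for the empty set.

{4}

complement {5, 3, 1, 0, 2, 6}; its interior {5, 3, 1, 0, 2, 6}; cl(A) = X∖{5, 3, 1, 0, 2, 6} = {4}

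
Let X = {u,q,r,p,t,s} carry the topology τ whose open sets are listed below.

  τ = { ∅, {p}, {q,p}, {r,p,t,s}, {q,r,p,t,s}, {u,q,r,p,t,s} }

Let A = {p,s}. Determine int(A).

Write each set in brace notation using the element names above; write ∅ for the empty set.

{p}

U open, U⊆A: ∅, {p}. int(A) = ⋃ = {p}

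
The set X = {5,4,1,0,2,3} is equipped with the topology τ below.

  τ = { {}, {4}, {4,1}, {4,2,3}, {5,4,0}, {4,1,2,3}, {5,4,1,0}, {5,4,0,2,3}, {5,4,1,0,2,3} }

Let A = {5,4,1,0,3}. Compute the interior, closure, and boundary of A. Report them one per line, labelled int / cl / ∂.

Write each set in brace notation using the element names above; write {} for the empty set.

int(A) = {5,4,1,0}
cl(A)  = {5,4,1,0,2,3}
∂A     = {2,3}

open subsets of A: {}, {4}, {4,1}, {5,4,0}, {5,4,1,0}; so int(A) = {5,4,1,0}
closure: X∖int(X∖A) = X∖{} = {5,4,1,0,2,3}
∂A = {5,4,1,0,2,3} minus {5,4,1,0} = {2,3}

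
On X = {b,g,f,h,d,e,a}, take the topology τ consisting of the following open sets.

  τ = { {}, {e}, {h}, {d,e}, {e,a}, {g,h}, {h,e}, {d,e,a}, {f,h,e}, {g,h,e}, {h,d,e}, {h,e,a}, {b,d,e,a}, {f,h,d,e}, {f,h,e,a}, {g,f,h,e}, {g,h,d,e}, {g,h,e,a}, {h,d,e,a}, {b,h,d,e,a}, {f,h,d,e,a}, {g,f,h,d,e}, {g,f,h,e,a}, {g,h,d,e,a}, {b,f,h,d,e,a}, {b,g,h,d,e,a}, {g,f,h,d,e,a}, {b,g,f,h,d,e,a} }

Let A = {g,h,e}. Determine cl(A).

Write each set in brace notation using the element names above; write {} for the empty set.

{b,g,f,h,d,e,a}

X∖A={b,f,d,a}, int(X∖A)={}, hence cl(A)={b,g,f,h,d,e,a}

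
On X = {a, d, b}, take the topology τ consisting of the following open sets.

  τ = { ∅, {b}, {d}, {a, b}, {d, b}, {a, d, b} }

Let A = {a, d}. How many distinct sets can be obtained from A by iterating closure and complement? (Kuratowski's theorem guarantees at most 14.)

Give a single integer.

4

cl via duality: int({b}) = {b}, so X∖{b} = {a, d}
Write k for closure, c for complement:
  1. A     = {a, d}
  2. cA    = {b}
  3. kcA   = {a, b}
  4. ckcA  = {d}
applying k or c yields no new set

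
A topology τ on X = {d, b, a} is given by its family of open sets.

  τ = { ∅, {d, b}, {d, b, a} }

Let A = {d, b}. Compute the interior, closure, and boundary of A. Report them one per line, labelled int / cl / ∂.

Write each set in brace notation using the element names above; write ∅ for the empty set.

int(A) = {d, b}
cl(A)  = {d, b, a}
∂A     = {a}

opens ⊆ A: ∅, {d, b}; union → int = {d, b}
complement {a}; its interior ∅; cl(A) = X∖∅ = {d, b, a}
boundary = {d, b, a} ∖ {d, b} = {a}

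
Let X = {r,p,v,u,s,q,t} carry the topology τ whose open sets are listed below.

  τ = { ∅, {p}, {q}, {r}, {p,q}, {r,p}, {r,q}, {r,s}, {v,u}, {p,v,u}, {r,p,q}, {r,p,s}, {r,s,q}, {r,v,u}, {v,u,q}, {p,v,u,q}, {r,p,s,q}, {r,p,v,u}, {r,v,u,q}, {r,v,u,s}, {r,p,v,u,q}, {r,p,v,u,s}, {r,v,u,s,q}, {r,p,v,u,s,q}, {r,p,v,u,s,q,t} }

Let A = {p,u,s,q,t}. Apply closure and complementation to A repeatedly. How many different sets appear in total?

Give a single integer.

X∖A={r,v}, int(X∖A)={r}, hence cl(A)={p,v,u,s,q,t}
Orbit (k=closure, c=complement):
  1. A     = {p,u,s,q,t}
  2. kA    = {p,v,u,s,q,t}
  3. cA    = {r,v}
  4. ckA   = {r}
  5. kcA   = {r,v,u,s,t}
  6. kckA  = {r,s,t}
  7. ckcA  = {p,q}
  8. ckckA = {p,v,u,q}
  9. kckcA = {p,q,t}
  10. kckckA = {p,v,u,q,t}
  11. ckckcA = {r,v,u,s}
  12. ckckckA = {r,s}
(closed under both — stop)

12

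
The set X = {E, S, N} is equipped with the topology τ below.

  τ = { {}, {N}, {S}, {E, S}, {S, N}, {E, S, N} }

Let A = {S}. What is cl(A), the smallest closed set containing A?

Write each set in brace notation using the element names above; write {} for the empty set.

{E, S}

X∖A={E, N}, int(X∖A)={N}, hence cl(A)={E, S}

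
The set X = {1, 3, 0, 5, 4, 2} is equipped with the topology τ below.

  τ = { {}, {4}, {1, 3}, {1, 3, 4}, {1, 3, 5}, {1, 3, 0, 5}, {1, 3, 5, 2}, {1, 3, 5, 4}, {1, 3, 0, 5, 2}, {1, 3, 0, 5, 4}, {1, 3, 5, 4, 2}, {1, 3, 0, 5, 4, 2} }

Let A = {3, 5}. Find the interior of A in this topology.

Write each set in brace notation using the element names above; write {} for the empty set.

interior: largest open inside A is {} (from {})

{}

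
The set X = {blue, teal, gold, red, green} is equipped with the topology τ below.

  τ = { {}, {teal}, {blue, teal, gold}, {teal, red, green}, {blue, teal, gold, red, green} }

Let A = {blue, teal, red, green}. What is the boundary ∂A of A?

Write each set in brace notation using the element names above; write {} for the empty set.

interior: largest open inside A is {teal, red, green} (from {}, {teal}, {teal, red, green})
cl via duality: int({gold}) = {}, so X∖{} = {blue, teal, gold, red, green}
cl∖int = {blue, gold}

{blue, gold}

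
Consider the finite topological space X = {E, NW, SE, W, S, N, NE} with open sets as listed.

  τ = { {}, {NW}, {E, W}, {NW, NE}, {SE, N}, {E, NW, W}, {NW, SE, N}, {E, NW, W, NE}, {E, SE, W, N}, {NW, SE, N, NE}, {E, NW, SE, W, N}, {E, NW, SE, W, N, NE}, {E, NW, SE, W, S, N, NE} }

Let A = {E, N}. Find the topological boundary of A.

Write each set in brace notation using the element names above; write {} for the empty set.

interior: largest open inside A is {} (from {})
cl via duality: int({NW, SE, W, S, NE}) = {NW, NE}, so X∖{NW, NE} = {E, SE, W, S, N}
cl∖int = {E, SE, W, S, N}

{E, SE, W, S, N}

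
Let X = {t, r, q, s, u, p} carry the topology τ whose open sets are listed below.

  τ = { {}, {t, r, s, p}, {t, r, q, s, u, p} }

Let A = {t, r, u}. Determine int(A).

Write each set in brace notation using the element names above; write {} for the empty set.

interior: largest open inside A is {} (from {})

{}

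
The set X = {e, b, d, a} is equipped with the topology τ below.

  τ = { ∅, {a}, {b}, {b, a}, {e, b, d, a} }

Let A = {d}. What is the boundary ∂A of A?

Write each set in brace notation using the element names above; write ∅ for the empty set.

{e, d}

U open, U⊆A: ∅. int(A) = ⋃ = ∅
X∖A={e, b, a}, int(X∖A)={b, a}, hence cl(A)={e, d}
∂A: remove int from cl → {e, d}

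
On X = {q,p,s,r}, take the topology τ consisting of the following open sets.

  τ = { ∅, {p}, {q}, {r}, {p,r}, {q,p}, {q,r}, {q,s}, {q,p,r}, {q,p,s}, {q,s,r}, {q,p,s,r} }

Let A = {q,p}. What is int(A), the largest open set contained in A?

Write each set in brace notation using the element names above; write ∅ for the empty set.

opens ⊆ A: ∅, {q}, {p}, {q,p}; union → int = {q,p}

{q,p}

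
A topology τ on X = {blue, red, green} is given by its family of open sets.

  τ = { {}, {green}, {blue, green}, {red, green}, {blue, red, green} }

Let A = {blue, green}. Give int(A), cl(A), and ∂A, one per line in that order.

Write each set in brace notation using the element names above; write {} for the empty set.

U open, U⊆A: {}, {green}, {blue, green}. int(A) = ⋃ = {blue, green}
X∖A={red}, int(X∖A)={}, hence cl(A)={blue, red, green}
∂A: remove int from cl → {red}

int(A) = {blue, green}
cl(A)  = {blue, red, green}
∂A     = {red}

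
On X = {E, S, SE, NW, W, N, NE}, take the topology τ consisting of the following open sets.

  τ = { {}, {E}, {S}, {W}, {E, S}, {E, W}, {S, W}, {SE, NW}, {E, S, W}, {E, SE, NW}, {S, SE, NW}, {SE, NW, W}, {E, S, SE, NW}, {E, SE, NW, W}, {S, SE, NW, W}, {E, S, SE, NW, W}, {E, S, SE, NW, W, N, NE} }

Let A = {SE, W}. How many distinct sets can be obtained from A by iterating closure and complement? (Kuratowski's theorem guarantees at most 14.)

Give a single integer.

10

complement {E, S, NW, N, NE}; its interior {E, S}; cl(A) = X∖{E, S} = {SE, NW, W, N, NE}
With k = closure, c = complement:
  1. A     = {SE, W}
  2. kA    = {SE, NW, W, N, NE}
  3. cA    = {E, S, NW, N, NE}
  4. ckA   = {E, S}
  5. kcA   = {E, S, SE, NW, N, NE}
  6. kckA  = {E, S, N, NE}
  7. ckcA  = {W}
  8. ckckA = {SE, NW, W}
  9. kckcA = {W, N, NE}
  10. ckckcA = {E, S, SE, NW}
k, c of each give nothing new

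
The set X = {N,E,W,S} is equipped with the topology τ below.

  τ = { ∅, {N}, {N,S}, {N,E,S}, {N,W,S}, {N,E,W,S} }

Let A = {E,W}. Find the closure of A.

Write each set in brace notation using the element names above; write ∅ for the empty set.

closure: X∖int(X∖A) = X∖{N,S} = {E,W}

{E,W}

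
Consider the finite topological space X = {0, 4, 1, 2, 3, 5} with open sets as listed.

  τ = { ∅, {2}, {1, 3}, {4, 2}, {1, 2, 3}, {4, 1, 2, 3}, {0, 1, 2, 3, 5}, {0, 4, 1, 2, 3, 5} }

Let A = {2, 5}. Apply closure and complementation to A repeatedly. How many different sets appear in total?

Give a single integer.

X∖A={0, 4, 1, 3}, int(X∖A)={1, 3}, hence cl(A)={0, 4, 2, 5}
Orbit (k=closure, c=complement):
  1. A     = {2, 5}
  2. kA    = {0, 4, 2, 5}
  3. cA    = {0, 4, 1, 3}
  4. ckA   = {1, 3}
  5. kcA   = {0, 4, 1, 3, 5}
  6. kckA  = {0, 1, 3, 5}
  7. ckcA  = {2}
  8. ckckA = {4, 2}
(closed under both — stop)

8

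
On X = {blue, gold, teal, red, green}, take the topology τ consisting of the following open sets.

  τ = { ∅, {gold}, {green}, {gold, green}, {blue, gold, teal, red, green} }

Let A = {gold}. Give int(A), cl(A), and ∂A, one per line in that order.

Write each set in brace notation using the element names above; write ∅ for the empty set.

opens ⊆ A: ∅, {gold}; union → int = {gold}
complement {blue, teal, red, green}; its interior {green}; cl(A) = X∖{green} = {blue, gold, teal, red}
boundary = {blue, gold, teal, red} ∖ {gold} = {blue, teal, red}

int(A) = {gold}
cl(A)  = {blue, gold, teal, red}
∂A     = {blue, teal, red}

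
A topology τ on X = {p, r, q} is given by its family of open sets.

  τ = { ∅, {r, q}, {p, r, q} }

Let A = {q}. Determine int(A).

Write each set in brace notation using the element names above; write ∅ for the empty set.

∅

open subsets of A: ∅; so int(A) = ∅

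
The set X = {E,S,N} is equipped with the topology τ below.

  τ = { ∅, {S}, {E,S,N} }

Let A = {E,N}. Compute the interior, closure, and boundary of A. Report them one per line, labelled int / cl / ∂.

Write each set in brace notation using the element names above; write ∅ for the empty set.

interior: largest open inside A is ∅ (from ∅)
cl via duality: int({S}) = {S}, so X∖{S} = {E,N}
cl∖int = {E,N}

int(A) = ∅
cl(A)  = {E,N}
∂A     = {E,N}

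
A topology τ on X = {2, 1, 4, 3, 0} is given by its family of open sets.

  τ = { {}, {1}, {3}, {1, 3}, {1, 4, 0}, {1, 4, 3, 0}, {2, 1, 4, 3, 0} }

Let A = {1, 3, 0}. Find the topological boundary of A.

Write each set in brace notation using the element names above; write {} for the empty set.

{2, 4, 0}

U open, U⊆A: {}, {1}, {3}, {1, 3}. int(A) = ⋃ = {1, 3}
X∖A={2, 4}, int(X∖A)={}, hence cl(A)={2, 1, 4, 3, 0}
∂A: remove int from cl → {2, 4, 0}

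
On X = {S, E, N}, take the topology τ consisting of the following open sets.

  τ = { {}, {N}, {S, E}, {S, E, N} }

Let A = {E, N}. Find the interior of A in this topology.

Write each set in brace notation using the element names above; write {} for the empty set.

opens ⊆ A: {}, {N}; union → int = {N}

{N}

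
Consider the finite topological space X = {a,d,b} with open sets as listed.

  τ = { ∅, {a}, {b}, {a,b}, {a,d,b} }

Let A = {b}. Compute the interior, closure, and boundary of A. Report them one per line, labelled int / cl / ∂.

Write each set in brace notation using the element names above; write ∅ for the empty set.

int(A) = {b}
cl(A)  = {d,b}
∂A     = {d}

opens ⊆ A: ∅, {b}; union → int = {b}
complement {a,d}; its interior {a}; cl(A) = X∖{a} = {d,b}
boundary = {d,b} ∖ {b} = {d}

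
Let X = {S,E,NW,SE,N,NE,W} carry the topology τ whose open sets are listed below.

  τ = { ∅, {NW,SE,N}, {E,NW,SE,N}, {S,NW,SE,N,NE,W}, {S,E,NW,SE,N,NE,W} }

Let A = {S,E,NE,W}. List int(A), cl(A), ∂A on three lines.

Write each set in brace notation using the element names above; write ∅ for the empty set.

interior: largest open inside A is ∅ (from ∅)
cl via duality: int({NW,SE,N}) = {NW,SE,N}, so X∖{NW,SE,N} = {S,E,NE,W}
cl∖int = {S,E,NE,W}

int(A) = ∅
cl(A)  = {S,E,NE,W}
∂A     = {S,E,NE,W}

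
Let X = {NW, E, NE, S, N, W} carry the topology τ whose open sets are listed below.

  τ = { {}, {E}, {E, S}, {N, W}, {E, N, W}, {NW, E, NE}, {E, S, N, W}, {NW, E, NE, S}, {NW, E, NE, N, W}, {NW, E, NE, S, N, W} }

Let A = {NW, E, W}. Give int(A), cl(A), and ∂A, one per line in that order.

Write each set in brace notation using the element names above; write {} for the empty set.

opens ⊆ A: {}, {E}; union → int = {E}
complement {NE, S, N}; its interior {}; cl(A) = X∖{} = {NW, E, NE, S, N, W}
boundary = {NW, E, NE, S, N, W} ∖ {E} = {NW, NE, S, N, W}

int(A) = {E}
cl(A)  = {NW, E, NE, S, N, W}
∂A     = {NW, NE, S, N, W}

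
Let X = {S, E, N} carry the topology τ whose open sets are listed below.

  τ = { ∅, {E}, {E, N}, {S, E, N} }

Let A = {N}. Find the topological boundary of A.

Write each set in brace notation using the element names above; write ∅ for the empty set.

interior: largest open inside A is ∅ (from ∅)
cl via duality: int({S, E}) = {E}, so X∖{E} = {S, N}
cl∖int = {S, N}

{S, N}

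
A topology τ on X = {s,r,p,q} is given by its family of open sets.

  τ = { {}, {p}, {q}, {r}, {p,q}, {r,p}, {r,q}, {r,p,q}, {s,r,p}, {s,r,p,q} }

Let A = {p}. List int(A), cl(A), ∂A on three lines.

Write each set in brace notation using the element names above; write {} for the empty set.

int(A) = {p}
cl(A)  = {s,p}
∂A     = {s}

interior: largest open inside A is {p} (from {}, {p})
cl via duality: int({s,r,q}) = {r,q}, so X∖{r,q} = {s,p}
cl∖int = {s}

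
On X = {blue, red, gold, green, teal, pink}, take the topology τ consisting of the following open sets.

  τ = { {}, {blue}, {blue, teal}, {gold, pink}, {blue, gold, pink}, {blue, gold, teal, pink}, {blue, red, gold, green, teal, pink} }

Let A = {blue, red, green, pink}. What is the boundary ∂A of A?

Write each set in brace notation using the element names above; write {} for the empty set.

{red, gold, green, teal, pink}

opens ⊆ A: {}, {blue}; union → int = {blue}
complement {gold, teal}; its interior {}; cl(A) = X∖{} = {blue, red, gold, green, teal, pink}
boundary = {blue, red, gold, green, teal, pink} ∖ {blue} = {red, gold, green, teal, pink}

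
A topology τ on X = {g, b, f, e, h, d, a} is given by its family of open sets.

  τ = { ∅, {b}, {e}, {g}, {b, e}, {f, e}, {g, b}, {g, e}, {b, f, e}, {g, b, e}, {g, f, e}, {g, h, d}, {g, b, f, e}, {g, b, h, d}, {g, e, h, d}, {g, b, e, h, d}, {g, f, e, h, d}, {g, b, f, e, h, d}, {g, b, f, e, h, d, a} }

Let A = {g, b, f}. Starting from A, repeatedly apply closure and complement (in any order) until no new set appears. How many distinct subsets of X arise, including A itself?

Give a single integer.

closure: X∖int(X∖A) = X∖{e} = {g, b, f, h, d, a}
Let k=closure and c=complement:
  1. A     = {g, b, f}
  2. kA    = {g, b, f, h, d, a}
  3. cA    = {e, h, d, a}
  4. ckA   = {e}
  5. kcA   = {f, e, h, d, a}
  6. kckA  = {f, e, a}
  7. ckcA  = {g, b}
  8. ckckA = {g, b, h, d}
  9. kckcA = {g, b, h, d, a}
  10. ckckcA = {f, e}
— saturated at 10

10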